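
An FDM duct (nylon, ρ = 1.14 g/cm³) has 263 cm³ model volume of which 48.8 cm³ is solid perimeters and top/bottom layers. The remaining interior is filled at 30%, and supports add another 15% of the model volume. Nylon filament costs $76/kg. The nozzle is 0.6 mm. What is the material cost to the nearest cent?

Volume inside the shell = 263 − 48.8, so 214.2 cm³.
Infill volume = 0.30 × 214.2 = 64.26 cm³.
Support: 0.15 × 263 → 39.45 cm³.
Deposited volume: 48.8 + 64.26 + 39.45 → 152.51 cm³.
Mass = 152.51 × 1.14, so 173.8614 g.
Cost = 173.8614 g / 1000 × $76/kg = $13.21.

$13.21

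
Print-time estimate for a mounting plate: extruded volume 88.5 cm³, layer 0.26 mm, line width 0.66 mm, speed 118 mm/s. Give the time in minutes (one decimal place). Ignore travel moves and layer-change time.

Extrusion cross-section: 0.26 × 0.66 → 0.1716 mm².
Path length: 88500 mm³ / 0.1716 mm² → 515734.3 mm.
Print-move time: 515734.3 / 118 → 4370.6 s.
That's 4370.6 s → 72.8 minutes.

72.8 minutes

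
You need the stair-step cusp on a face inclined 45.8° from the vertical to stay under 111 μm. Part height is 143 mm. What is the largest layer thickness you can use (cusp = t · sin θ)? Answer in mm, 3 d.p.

Layer height = cusp / sin(45.8°) = 0.111 / 0.7169 = 0.155 mm.

0.155 mm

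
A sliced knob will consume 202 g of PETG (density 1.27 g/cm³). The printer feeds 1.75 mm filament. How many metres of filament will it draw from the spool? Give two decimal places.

66.13 m

Volume = 202 g / 1.27 g·cm⁻³ = 159.0551 cm³ = 159055.1 mm³.
Cross-section of 1.75 mm filament: π·(1.75/2)² = 2.4053 mm².
Length = 159055.1 / 2.4053 = 66126.93 mm = 66.13 m.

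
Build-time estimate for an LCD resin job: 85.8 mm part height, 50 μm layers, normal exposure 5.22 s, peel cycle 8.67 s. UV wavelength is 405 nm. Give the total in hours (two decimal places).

Layers = ⌈85.8/0.05⌉ = 1716.
Per-layer time: 5.22 + 8.67 → 13.89 s.
Build time: 1716 × 13.89 s = 23835.24 s, i.e. 6.62 hours.

6.62 hours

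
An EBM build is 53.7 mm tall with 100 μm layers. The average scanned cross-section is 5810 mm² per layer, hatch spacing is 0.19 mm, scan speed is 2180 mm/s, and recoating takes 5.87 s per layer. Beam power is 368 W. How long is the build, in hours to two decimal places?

2.97 hours

Layer count = ceil(53.7 / 0.1) = 537.
Hatch length per layer = 5810 / 0.19 = 30578.9 mm.
Beam time per layer = 30578.9 / 2180 = 14.027 s.
Layer cycle: 14.027 + 5.87 → 19.897 s.
Build time = 537 × 19.897 = 10684.689 s = 2.97 hours.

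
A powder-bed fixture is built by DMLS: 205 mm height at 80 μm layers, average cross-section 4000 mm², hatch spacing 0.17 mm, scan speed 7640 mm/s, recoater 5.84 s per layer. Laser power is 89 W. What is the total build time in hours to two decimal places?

6.35 hours

Layer count = ceil(205 / 0.08) = 2563.
Per-layer scan distance: 4000 / 0.17 → 23529.4 mm.
Laser time per layer = 23529.4 / 7640 = 3.0798 s.
Per-layer time = 3.0798 + 5.84 = 8.9198 s.
Build time = 2563 × 8.9198 = 22861.4474 s = 6.35 hours.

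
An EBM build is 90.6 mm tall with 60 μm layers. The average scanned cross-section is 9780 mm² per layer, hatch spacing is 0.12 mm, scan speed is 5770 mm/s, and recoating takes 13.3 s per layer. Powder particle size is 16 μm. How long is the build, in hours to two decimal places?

11.50 hours

Layers = ⌈90.6/0.06⌉ = 1510.
Per-layer scan distance: 9780 / 0.12 → 81500 mm.
Scan time per layer = 81500 / 5770 = 14.1248 s.
Time per layer: 14.1248 + 13.3 → 27.4248 s.
Total: 1510 × 27.4248 s = 41411.448 s → 11.50 hours.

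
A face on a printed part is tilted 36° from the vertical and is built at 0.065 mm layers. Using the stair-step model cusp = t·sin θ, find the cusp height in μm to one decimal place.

38.2 μm

h_c = t·sin θ = 0.065 × 0.5878 = 0.038207 mm (38.2 μm).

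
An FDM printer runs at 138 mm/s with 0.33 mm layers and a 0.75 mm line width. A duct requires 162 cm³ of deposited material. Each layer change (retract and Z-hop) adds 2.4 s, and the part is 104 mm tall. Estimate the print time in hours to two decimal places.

1.53 hours

Extrusion cross-section = 0.33 × 0.75 = 0.2475 mm².
Toolpath length = 162 cm³ / 0.2475 mm² = 162000 / 0.2475 = 654545.5 mm.
Print-move time: 654545.5 / 138 → 4743.1 s.
Layer count = ceil(104 / 0.33) = 316.
Z-hop total = 316 × 2.4, so 758.4 s.
Total = 4743.1 + 758.4 = 5501.5 s = 1.53 hours.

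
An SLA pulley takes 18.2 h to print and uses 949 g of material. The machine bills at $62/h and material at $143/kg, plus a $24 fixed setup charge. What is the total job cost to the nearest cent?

$1288.11

Machine cost = 62 × 18.2, so $1128.40.
Material cost = 143 × 949/1000 = $135.707.
Total = 1128.40 + 135.707 + 24 = 1288.107 ≈ $1288.11.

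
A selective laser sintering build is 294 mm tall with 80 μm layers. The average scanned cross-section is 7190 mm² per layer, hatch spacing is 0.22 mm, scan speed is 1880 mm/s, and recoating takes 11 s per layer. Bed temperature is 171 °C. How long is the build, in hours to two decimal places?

Layer count = ceil(294 / 0.08) = 3675.
Scan path per layer: 7190 / 0.22 → 32681.8 mm.
Per-layer scan time = 32681.8 / 1880 = 17.3839 s.
Layer cycle = 17.3839 + 11, so 28.3839 s.
3675 layers × 28.3839 s/layer = 104310.8325 s, i.e. 28.98 hours.

28.98 hours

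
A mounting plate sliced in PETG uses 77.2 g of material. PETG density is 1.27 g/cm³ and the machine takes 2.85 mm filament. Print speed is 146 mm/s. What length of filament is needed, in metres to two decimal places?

9.53 m

Volume = 77.2 g / 1.27 g·cm⁻³ = 60.7874 cm³ = 60787.4 mm³.
Filament cross-section = π × (2.85/2)² = 6.3794 mm².
Length = 60787.4 / 6.3794 = 9528.7 mm = 9.53 m.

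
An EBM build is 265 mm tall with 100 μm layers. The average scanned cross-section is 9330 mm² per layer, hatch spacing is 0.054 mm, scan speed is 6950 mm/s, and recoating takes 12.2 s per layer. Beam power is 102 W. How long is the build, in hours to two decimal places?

27.28 hours

Number of layers: 265 / 0.1 → 2650 (rounded up).
Scan path per layer: 9330 / 0.054 → 172777.8 mm.
Per-layer scan time = 172777.8 / 6950, so 24.8601 s.
Time per layer = 24.8601 + 12.2, so 37.0601 s.
Build time = 2650 × 37.0601 = 98209.265 s = 27.28 hours.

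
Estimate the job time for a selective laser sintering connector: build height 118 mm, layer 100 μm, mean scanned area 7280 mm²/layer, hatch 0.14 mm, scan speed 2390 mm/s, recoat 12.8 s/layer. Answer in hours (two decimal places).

Layer count = ceil(118 / 0.1) = 1180.
Scan path per layer = 7280 / 0.14 = 52000 mm.
Scan time per layer = 52000 / 2390 = 21.7573 s.
Layer cycle: 21.7573 + 12.8 → 34.5573 s.
1180 layers × 34.5573 s/layer = 40777.614 s, i.e. 11.33 hours.

11.33 hours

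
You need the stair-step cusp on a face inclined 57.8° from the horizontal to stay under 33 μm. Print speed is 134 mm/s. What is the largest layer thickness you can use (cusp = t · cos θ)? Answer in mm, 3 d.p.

t = h_c / cos θ = 0.033 / 0.5329 = 0.062 mm.

0.062 mm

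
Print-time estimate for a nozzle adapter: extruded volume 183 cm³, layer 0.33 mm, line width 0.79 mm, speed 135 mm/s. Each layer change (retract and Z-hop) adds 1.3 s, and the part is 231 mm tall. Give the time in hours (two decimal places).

Line area: 0.33 × 0.79 → 0.2607 mm².
Total extruded path = 183000/0.2607 = 701956.3 mm.
Time extruding = 701956.3 / 135, so 5199.7 s.
Layer count = ceil(231 / 0.33) = 700.
Layer-change overhead = 700 × 1.3 = 910 s.
Total = 5199.7 + 910 = 6109.7 s = 1.70 hours.

1.70 hours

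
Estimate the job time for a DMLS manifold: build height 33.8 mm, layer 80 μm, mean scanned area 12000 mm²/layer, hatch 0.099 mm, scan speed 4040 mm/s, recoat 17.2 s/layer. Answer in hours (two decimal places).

Number of layers: 33.8 / 0.08 → 423 (rounded up).
Scan path per layer: 12000 / 0.099 → 121212.1 mm.
Laser time per layer: 121212.1 / 4040 → 30.003 s.
Per-layer time = 30.003 + 17.2 = 47.203 s.
Total: 423 × 47.203 s = 19966.869 s → 5.55 hours.

5.55 hours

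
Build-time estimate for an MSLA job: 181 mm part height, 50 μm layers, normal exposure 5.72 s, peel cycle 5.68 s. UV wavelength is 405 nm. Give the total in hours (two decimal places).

Number of layers: 181 / 0.05 → 3620 (rounded up).
Cycle time = 5.72 + 5.68 = 11.4 s.
Total = 3620 × 11.4 = 41268 s = 11.46 hours.

11.46 hours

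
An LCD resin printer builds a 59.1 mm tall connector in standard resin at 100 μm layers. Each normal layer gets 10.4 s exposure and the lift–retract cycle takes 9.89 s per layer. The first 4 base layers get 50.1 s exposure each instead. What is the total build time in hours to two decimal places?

Layers = ⌈59.1/0.1⌉ = 591.
Base layers = 4 × (50.1 + 9.89) = 239.96 s.
Normal layers = 587 × (10.4 + 9.89) = 11910.23 s.
Sum: 239.96 + 11910.23 = 12150.19 s → 3.38 hours.

3.38 hours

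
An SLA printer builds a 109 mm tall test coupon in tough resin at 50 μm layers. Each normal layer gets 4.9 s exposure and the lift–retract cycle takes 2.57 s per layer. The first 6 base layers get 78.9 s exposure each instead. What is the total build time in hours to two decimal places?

Number of layers: 109 / 0.05 → 2180 (rounded up).
Bottom layers: 6 × (78.9 + 2.57) → 488.82 s.
Normal layers = 2174 × (4.9 + 2.57), so 16239.78 s.
Total = 488.82 + 16239.78 = 16728.6 s = 4.65 hours.

4.65 hours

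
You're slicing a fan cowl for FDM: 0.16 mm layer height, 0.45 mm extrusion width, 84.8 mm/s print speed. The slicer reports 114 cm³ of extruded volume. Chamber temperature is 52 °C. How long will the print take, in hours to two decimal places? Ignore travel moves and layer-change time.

5.19 hours

Extrusion cross-section: 0.16 × 0.45 → 0.072 mm².
Path length: 114000 mm³ / 0.072 mm² → 1583333.3 mm.
Print-move time: 1583333.3 / 84.8 → 18671.4 s.
18671.4 s = 5.19 hours.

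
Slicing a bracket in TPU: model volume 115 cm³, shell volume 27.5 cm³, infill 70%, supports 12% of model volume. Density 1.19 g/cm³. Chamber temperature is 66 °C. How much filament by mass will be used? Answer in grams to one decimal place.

122.0 g

Volume inside the shell: 115 − 27.5 → 87.5 cm³.
Infill deposited = 0.70 × 87.5, so 61.25 cm³.
Support = 0.12 × 115 = 13.8 cm³.
Total extruded = 27.5 + 61.25 + 13.8, so 102.55 cm³.
Mass: 102.55 × 1.19 → 122.0345 g.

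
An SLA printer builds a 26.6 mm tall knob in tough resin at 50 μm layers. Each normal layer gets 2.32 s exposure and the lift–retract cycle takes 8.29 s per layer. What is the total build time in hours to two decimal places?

Layer count = ceil(26.6 / 0.05) = 532.
Each layer takes = 2.32 + 8.29, so 10.61 s.
Build time: 532 × 10.61 s = 5644.52 s, i.e. 1.57 hours.

1.57 hours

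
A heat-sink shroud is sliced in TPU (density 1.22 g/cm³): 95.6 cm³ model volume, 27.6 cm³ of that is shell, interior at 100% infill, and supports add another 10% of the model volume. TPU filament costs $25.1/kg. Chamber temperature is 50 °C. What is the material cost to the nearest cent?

$3.22

Volume inside the shell: 95.6 − 27.6 → 68 cm³.
Infill deposited = 1.00 × 68 = 68 cm³.
Support = 0.10 × 95.6, so 9.56 cm³.
Total printed volume: 27.6 + 68 + 9.56 → 105.16 cm³.
Mass = 105.16 × 1.22, so 128.2952 g.
Cost = 128.2952 g / 1000 × $25.1/kg = $3.22.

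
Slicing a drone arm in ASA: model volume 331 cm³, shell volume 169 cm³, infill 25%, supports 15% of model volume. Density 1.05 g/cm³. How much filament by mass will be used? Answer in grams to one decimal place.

272.1 g

Infill region: 331 − 169 → 162 cm³.
Infill volume = 0.25 × 162 = 40.5 cm³.
Support: 0.15 × 331 → 49.65 cm³.
Deposited volume: 169 + 40.5 + 49.65 → 259.15 cm³.
Mass = 259.15 × 1.05 = 272.1075 g.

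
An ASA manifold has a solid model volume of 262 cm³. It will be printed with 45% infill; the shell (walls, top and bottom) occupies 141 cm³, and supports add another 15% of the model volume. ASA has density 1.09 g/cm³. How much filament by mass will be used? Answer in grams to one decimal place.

Infill region: 262 − 141 → 121 cm³.
Deposited infill = 0.45 × 121, so 54.45 cm³.
Support = 0.15 × 262, so 39.3 cm³.
Deposited volume = 141 + 54.45 + 39.3, so 234.75 cm³.
Mass: 234.75 × 1.09 → 255.8775 g.

255.9 g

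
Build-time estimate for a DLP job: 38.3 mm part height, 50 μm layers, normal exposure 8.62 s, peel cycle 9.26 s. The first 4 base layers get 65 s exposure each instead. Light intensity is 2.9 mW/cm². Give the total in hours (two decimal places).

3.87 hours

Layers = ⌈38.3/0.05⌉ = 766.
Base layers = 4 × (65 + 9.26) = 297.04 s.
Normal layers: 762 × (8.62 + 9.26) → 13624.56 s.
Total = 297.04 + 13624.56 = 13921.6 s = 3.87 hours.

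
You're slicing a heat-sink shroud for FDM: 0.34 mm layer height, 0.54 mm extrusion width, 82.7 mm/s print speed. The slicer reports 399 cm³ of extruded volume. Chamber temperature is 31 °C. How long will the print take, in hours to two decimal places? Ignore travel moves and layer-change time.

7.30 hours

Extrusion cross-section = 0.34 × 0.54 = 0.1836 mm².
Path length: 399000 mm³ / 0.1836 mm² → 2173202.6 mm.
Time extruding: 2173202.6 / 82.7 → 26278.1 s.
That's 26278.1 s → 7.30 hours.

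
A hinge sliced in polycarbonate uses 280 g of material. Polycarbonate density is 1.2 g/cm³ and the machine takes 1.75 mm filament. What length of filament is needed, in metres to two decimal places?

97.01 m

Volume = 280 g / 1.2 g·cm⁻³ = 233.3333 cm³ = 233333.3 mm³.
A = π r² = π × 0.875² = 2.4053 mm².
Length = 233333.3 / 2.4053 = 97007.98 mm = 97.01 m.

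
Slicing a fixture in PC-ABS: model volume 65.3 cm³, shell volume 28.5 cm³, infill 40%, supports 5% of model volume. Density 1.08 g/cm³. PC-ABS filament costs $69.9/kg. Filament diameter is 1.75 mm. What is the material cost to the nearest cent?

Infill region = 65.3 − 28.5 = 36.8 cm³.
Infill volume = 0.40 × 36.8 = 14.72 cm³.
Support = 0.05 × 65.3 = 3.265 cm³.
Deposited volume = 28.5 + 14.72 + 3.265, so 46.485 cm³.
Mass = 46.485 × 1.08, so 50.2038 g.
At $69.9/kg: 50.2038/1000 × 69.9 = $3.51.

$3.51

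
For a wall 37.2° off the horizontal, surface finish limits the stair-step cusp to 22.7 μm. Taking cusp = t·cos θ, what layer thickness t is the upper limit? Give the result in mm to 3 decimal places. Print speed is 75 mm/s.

0.028 mm

Layer height = cusp / cos(37.2°) = 0.0227 / 0.7965 = 0.028 mm.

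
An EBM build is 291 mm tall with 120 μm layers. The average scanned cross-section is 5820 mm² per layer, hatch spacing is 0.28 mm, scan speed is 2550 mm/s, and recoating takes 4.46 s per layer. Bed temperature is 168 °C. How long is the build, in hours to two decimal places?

8.50 hours

Layer count = ceil(291 / 0.12) = 2425.
Hatch length per layer = 5820 / 0.28, so 20785.7 mm.
Scan time per layer: 20785.7 / 2550 → 8.1513 s.
Per-layer time: 8.1513 + 4.46 → 12.6113 s.
Total: 2425 × 12.6113 s = 30582.4025 s → 8.50 hours.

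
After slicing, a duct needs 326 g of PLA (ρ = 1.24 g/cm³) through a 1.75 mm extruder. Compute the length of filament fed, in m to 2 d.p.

109.30 m

Volume = 326 g / 1.24 g·cm⁻³ = 262.9032 cm³ = 262903.2 mm³.
Filament cross-section = π × (1.75/2)² = 2.4053 mm².
Length = 262903.2 / 2.4053 = 109301.63 mm = 109.30 m.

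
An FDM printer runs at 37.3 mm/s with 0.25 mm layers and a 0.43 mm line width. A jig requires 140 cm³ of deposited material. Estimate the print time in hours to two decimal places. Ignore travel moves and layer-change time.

9.70 hours

Line area = 0.25 × 0.43, so 0.1075 mm².
Path length: 140000 mm³ / 0.1075 mm² → 1302325.6 mm.
Time extruding = 1302325.6 / 37.3 = 34914.9 s.
That's 34914.9 s → 9.70 hours.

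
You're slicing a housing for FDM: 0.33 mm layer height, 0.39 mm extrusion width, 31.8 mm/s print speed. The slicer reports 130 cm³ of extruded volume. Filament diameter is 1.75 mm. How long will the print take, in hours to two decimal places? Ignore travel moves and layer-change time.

8.82 hours

Line area: 0.33 × 0.39 → 0.1287 mm².
Path length: 130000 mm³ / 0.1287 mm² → 1010101 mm.
Print-move time: 1010101 / 31.8 → 31764.2 s.
In the requested units: 31764.2 s = 8.82 hours.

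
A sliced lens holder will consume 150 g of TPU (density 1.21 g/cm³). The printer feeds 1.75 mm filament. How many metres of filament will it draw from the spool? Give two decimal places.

51.54 m

Volume = 150 g / 1.21 g·cm⁻³ = 123.9669 cm³ = 123966.9 mm³.
A = π r² = π × 0.875² = 2.4053 mm².
Length = 123966.9 / 2.4053 = 51539.06 mm = 51.54 m.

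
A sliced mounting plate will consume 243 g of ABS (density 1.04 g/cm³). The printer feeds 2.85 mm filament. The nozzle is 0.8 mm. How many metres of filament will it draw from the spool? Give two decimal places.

36.63 m

Volume = 243 g / 1.04 g·cm⁻³ = 233.6538 cm³ = 233653.8 mm³.
A = π r² = π × 1.425² = 6.3794 mm².
L = V/A = 233653.8/6.3794 = 36626.3 mm → 36.63 m.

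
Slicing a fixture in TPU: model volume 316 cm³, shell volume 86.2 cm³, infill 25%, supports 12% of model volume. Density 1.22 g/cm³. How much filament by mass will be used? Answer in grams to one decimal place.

221.5 g

Infill region = 316 − 86.2, so 229.8 cm³.
Infill volume = 0.25 × 229.8, so 57.45 cm³.
Support: 0.12 × 316 → 37.92 cm³.
Deposited volume = 86.2 + 57.45 + 37.92 = 181.57 cm³.
Mass = 181.57 × 1.22, so 221.5154 g.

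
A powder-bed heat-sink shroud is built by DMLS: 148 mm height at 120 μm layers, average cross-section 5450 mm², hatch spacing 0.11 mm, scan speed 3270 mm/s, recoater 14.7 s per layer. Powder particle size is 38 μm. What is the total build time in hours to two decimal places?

Number of layers: 148 / 0.12 → 1234 (rounded up).
Hatch length per layer = 5450 / 0.11 = 49545.5 mm.
Scan time per layer = 49545.5 / 3270, so 15.1515 s.
Time per layer: 15.1515 + 14.7 → 29.8515 s.
1234 layers × 29.8515 s/layer = 36836.751 s, i.e. 10.23 hours.

10.23 hours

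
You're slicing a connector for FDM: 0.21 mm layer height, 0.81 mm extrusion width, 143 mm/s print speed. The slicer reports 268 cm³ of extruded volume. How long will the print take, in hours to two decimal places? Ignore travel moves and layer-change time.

3.06 hours

Line area: 0.21 × 0.81 → 0.1701 mm².
Total extruded path = 268000/0.1701 = 1575543.8 mm.
Extrusion time = 1575543.8 / 143, so 11017.8 s.
Converting: 11017.8 s = 3.06 hours.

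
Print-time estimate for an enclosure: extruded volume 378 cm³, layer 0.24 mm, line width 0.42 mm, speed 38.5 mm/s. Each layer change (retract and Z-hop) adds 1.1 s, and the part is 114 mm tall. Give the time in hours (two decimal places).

Bead cross-section: 0.24 × 0.42 → 0.1008 mm².
Toolpath length = 378 cm³ / 0.1008 mm² = 378000 / 0.1008 = 3750000 mm.
Print-move time = 3750000 / 38.5, so 97402.6 s.
Layers = ⌈114/0.24⌉ = 475.
Non-print overhead = 475 × 1.1, so 522.5 s.
Altogether 97402.6 + 522.5 = 97925.1 s, i.e. 27.20 hours.

27.20 hours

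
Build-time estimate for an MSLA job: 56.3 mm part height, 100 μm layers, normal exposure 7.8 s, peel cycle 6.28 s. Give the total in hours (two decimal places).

Layers = ⌈56.3/0.1⌉ = 563.
Cycle time = 7.8 + 6.28 = 14.08 s.
Total = 563 × 14.08 = 7927.04 s = 2.20 hours.

2.20 hours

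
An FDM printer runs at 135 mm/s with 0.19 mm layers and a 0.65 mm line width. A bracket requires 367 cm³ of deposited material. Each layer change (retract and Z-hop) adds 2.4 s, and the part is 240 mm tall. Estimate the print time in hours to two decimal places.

6.96 hours

Line area: 0.19 × 0.65 → 0.1235 mm².
Path length: 367000 mm³ / 0.1235 mm² → 2971659.9 mm.
Print-move time = 2971659.9 / 135 = 22012.3 s.
Layer count = ceil(240 / 0.19) = 1264.
Non-print overhead: 1264 × 2.4 → 3033.6 s.
Altogether 22012.3 + 3033.6 = 25045.9 s, i.e. 6.96 hours.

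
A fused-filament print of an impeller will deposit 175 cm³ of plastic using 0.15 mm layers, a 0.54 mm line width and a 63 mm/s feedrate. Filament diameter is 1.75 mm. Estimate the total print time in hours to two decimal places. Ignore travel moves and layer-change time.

Bead cross-section: 0.15 × 0.54 → 0.081 mm².
Path length: 175000 mm³ / 0.081 mm² → 2160493.8 mm.
Print-move time: 2160493.8 / 63 → 34293.6 s.
34293.6 s = 9.53 hours.

9.53 hours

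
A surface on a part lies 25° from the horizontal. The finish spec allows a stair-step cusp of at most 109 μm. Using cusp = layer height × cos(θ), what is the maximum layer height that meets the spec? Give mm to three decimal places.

0.120 mm

cos(25°) = 0.9063; t_max = 0.109/0.9063 = 0.120 mm.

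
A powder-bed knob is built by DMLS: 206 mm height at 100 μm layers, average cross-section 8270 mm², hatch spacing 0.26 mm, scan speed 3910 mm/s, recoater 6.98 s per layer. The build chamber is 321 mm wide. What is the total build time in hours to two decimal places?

Layer count = ceil(206 / 0.1) = 2060.
Per-layer scan distance = 8270 / 0.26, so 31807.7 mm.
Per-layer scan time = 31807.7 / 3910 = 8.135 s.
Layer cycle = 8.135 + 6.98, so 15.115 s.
Total: 2060 × 15.115 s = 31136.9 s → 8.65 hours.

8.65 hours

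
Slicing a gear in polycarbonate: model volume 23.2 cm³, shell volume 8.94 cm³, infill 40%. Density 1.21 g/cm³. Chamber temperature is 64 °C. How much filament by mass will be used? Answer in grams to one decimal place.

17.7 g

Interior volume = 23.2 − 8.94 = 14.26 cm³.
Deposited infill = 0.40 × 14.26 = 5.704 cm³.
Total extruded: 8.94 + 5.704 → 14.644 cm³.
Mass = 14.644 × 1.21 = 17.71924 g.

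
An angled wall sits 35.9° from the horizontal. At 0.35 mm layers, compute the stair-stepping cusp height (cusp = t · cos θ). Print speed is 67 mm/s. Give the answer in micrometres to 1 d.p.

283.5 μm

cos(35.9°) = 0.8100, so cusp = 0.35 × 0.8100 = 0.2835 mm → 283.5 μm.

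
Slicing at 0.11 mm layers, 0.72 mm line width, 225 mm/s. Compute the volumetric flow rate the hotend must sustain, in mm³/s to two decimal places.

17.82

A: 0.11 × 0.72 → 0.0792 mm².
Volumetric flow = 225 × 0.0792 = 17.82 mm³/s.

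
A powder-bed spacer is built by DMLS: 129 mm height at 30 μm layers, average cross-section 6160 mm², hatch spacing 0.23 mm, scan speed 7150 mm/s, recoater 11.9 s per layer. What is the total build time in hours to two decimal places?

18.69 hours

Layers = ⌈129/0.03⌉ = 4300.
Per-layer scan distance: 6160 / 0.23 → 26782.6 mm.
Laser time per layer = 26782.6 / 7150, so 3.7458 s.
Layer cycle = 3.7458 + 11.9 = 15.6458 s.
Total: 4300 × 15.6458 s = 67276.94 s → 18.69 hours.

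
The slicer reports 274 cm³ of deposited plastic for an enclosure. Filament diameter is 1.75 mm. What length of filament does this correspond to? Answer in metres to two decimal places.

113.92 m

Filament cross-section = π × (1.75/2)² = 2.4053 mm².
Length = 274 cm³ / 2.4053 mm² = 274000 / 2.4053 = 113915.1 mm = 113.92 m.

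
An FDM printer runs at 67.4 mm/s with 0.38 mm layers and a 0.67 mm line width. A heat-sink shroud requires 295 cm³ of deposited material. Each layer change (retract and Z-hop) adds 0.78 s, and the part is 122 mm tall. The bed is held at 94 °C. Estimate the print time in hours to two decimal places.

Bead cross-section = 0.38 × 0.67, so 0.2546 mm².
Total extruded path = 295000/0.2546 = 1158680.3 mm.
Print-move time = 1158680.3 / 67.4, so 17191.1 s.
Layers = ⌈122/0.38⌉ = 322.
Non-print overhead = 322 × 0.78 = 251.16 s.
Altogether 17191.1 + 251.16 = 17442.26 s, i.e. 4.85 hours.

4.85 hours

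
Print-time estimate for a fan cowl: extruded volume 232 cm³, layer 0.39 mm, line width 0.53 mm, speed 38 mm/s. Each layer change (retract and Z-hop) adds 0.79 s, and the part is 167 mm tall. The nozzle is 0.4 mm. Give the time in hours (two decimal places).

8.30 hours

Extrusion cross-section: 0.39 × 0.53 → 0.2067 mm².
Total extruded path = 232000/0.2067 = 1122399.6 mm.
Extrusion time = 1122399.6 / 38, so 29536.8 s.
Layers = ⌈167/0.39⌉ = 429.
Non-print overhead: 429 × 0.79 → 338.91 s.
Altogether 29536.8 + 338.91 = 29875.71 s, i.e. 8.30 hours.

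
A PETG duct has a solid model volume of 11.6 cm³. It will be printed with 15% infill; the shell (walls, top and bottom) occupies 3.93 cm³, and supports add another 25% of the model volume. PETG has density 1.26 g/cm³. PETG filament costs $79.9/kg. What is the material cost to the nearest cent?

$0.80

Interior volume: 11.6 − 3.93 → 7.67 cm³.
Deposited infill: 0.15 × 7.67 → 1.1505 cm³.
Support = 0.25 × 11.6 = 2.9 cm³.
Deposited volume: 3.93 + 1.1505 + 2.9 → 7.9805 cm³.
Mass = 7.9805 × 1.26 = 10.05543 g.
At $79.9/kg: 10.05543/1000 × 79.9 = $0.80.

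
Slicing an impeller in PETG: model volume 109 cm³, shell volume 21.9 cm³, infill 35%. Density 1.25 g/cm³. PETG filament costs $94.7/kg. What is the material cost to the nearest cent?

$6.20

Volume inside the shell = 109 − 21.9, so 87.1 cm³.
Infill deposited: 0.35 × 87.1 → 30.485 cm³.
Total extruded = 21.9 + 30.485 = 52.385 cm³.
Mass = 52.385 × 1.25, so 65.48125 g.
At $94.7/kg: 65.48125/1000 × 94.7 = $6.20.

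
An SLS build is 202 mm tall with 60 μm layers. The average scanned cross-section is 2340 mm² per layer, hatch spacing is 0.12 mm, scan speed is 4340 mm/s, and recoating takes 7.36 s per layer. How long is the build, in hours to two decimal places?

Layer count = ceil(202 / 0.06) = 3367.
Scan path per layer = 2340 / 0.12, so 19500 mm.
Scan time per layer: 19500 / 4340 → 4.4931 s.
Layer cycle = 4.4931 + 7.36 = 11.8531 s.
Total: 3367 × 11.8531 s = 39909.3877 s → 11.09 hours.

11.09 hours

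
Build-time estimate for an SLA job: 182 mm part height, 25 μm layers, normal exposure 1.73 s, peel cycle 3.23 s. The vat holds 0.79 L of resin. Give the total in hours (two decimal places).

Layers = ⌈182/0.025⌉ = 7280.
Per-layer time: 1.73 + 3.23 → 4.96 s.
Total = 7280 × 4.96 = 36108.8 s = 10.03 hours.

10.03 hours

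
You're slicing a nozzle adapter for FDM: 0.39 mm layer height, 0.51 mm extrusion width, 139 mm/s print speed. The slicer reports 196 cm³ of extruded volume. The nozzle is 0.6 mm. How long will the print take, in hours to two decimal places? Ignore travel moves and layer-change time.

1.97 hours

Bead cross-section: 0.39 × 0.51 → 0.1989 mm².
Toolpath length = 196 cm³ / 0.1989 mm² = 196000 / 0.1989 = 985419.8 mm.
Extrusion time = 985419.8 / 139, so 7089.4 s.
7089.4 s = 1.97 hours.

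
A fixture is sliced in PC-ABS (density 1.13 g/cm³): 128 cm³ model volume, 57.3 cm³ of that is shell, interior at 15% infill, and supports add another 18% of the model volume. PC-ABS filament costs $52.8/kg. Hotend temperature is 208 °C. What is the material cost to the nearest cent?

$5.43

Volume inside the shell: 128 − 57.3 → 70.7 cm³.
Infill deposited: 0.15 × 70.7 → 10.605 cm³.
Support = 0.18 × 128, so 23.04 cm³.
Total printed volume: 57.3 + 10.605 + 23.04 → 90.945 cm³.
Mass: 90.945 × 1.13 → 102.76785 g.
At $52.8/kg: 102.76785/1000 × 52.8 = $5.43.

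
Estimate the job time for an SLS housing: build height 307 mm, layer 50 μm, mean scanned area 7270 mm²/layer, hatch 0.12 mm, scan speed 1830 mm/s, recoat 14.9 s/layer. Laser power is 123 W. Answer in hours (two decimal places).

81.88 hours

Layers = ⌈307/0.05⌉ = 6140.
Per-layer scan distance = 7270 / 0.12 = 60583.3 mm.
Scan time per layer = 60583.3 / 1830 = 33.1056 s.
Layer cycle = 33.1056 + 14.9, so 48.0056 s.
Build time = 6140 × 48.0056 = 294754.384 s = 81.88 hours.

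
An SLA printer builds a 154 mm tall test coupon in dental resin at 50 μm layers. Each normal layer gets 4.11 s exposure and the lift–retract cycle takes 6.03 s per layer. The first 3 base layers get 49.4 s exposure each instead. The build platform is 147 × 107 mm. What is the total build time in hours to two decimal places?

8.71 hours

Layers = ⌈154/0.05⌉ = 3080.
Bottom layers = 3 × (49.4 + 6.03) = 166.29 s.
Normal layers = 3077 × (4.11 + 6.03), so 31200.78 s.
Total = 166.29 + 31200.78 = 31367.07 s = 8.71 hours.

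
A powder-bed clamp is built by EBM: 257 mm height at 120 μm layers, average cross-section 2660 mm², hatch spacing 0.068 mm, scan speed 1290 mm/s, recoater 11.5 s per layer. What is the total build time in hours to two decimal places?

24.89 hours

Number of layers: 257 / 0.12 → 2142 (rounded up).
Per-layer scan distance = 2660 / 0.068 = 39117.6 mm.
Beam time per layer = 39117.6 / 1290 = 30.3237 s.
Time per layer = 30.3237 + 11.5, so 41.8237 s.
2142 layers × 41.8237 s/layer = 89586.3654 s, i.e. 24.89 hours.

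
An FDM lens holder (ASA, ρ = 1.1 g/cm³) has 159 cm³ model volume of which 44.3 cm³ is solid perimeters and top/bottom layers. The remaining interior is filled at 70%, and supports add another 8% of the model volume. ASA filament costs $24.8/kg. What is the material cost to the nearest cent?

Infill region = 159 − 44.3 = 114.7 cm³.
Deposited infill: 0.70 × 114.7 → 80.29 cm³.
Support = 0.08 × 159 = 12.72 cm³.
Total printed volume: 44.3 + 80.29 + 12.72 → 137.31 cm³.
Mass = 137.31 × 1.1, so 151.041 g.
Cost = 151.041 g / 1000 × $24.8/kg = $3.75.

$3.75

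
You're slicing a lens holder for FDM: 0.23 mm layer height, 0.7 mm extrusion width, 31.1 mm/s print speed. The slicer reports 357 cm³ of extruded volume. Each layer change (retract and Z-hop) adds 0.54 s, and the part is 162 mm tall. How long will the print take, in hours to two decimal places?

19.91 hours

Extrusion cross-section: 0.23 × 0.7 → 0.161 mm².
Path length: 357000 mm³ / 0.161 mm² → 2217391.3 mm.
Extrusion time = 2217391.3 / 31.1 = 71298.8 s.
Layer count = ceil(162 / 0.23) = 705.
Non-print overhead = 705 × 0.54, so 380.7 s.
Total = 71298.8 + 380.7 = 71679.5 s = 19.91 hours.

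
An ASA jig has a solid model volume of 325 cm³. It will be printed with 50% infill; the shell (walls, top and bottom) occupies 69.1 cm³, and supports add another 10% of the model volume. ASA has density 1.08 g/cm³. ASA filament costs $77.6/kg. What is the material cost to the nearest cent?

Interior volume = 325 − 69.1 = 255.9 cm³.
Deposited infill: 0.50 × 255.9 → 127.95 cm³.
Support = 0.10 × 325, so 32.5 cm³.
Total printed volume: 69.1 + 127.95 + 32.5 → 229.55 cm³.
Mass: 229.55 × 1.08 → 247.914 g.
At $77.6/kg: 247.914/1000 × 77.6 = $19.24.

$19.24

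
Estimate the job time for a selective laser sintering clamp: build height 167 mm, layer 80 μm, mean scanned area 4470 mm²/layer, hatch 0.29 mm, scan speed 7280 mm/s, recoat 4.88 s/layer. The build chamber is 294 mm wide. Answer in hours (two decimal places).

Layer count = ceil(167 / 0.08) = 2088.
Scan path per layer = 4470 / 0.29 = 15413.8 mm.
Scan time per layer = 15413.8 / 7280, so 2.1173 s.
Time per layer = 2.1173 + 4.88, so 6.9973 s.
2088 layers × 6.9973 s/layer = 14610.3624 s, i.e. 4.06 hours.

4.06 hours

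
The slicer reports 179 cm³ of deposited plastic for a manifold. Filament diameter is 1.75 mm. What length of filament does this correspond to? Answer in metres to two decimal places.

74.42 m

A = π r² = π × 0.875² = 2.4053 mm².
L = 179000 mm³ / 2.4053 mm² = 74418.99 mm, i.e. 74.42 m.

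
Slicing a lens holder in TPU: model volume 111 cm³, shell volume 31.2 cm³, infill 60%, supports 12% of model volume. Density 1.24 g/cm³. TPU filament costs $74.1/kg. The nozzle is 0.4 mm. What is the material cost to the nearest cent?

$8.49

Volume inside the shell: 111 − 31.2 → 79.8 cm³.
Infill volume = 0.60 × 79.8, so 47.88 cm³.
Support = 0.12 × 111 = 13.32 cm³.
Total extruded = 31.2 + 47.88 + 13.32, so 92.4 cm³.
Mass = 92.4 × 1.24, so 114.576 g.
Cost = 114.576 g / 1000 × $74.1/kg = $8.49.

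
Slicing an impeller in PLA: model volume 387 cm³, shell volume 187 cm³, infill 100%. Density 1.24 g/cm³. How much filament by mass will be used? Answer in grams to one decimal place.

479.9 g

Infill region = 387 − 187 = 200 cm³.
Deposited infill: 1.00 × 200 → 200 cm³.
Total extruded = 187 + 200 = 387 cm³.
Mass = 387 × 1.24, so 479.88 g.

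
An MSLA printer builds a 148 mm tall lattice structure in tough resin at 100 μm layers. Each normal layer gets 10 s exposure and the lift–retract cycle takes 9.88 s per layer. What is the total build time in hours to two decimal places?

8.17 hours

Layers = ⌈148/0.1⌉ = 1480.
Cycle time = 10 + 9.88 = 19.88 s.
Build time: 1480 × 19.88 s = 29422.4 s, i.e. 8.17 hours.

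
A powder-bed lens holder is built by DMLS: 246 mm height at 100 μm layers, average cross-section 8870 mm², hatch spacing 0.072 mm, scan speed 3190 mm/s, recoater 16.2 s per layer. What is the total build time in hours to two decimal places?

37.46 hours

Layers = ⌈246/0.1⌉ = 2460.
Per-layer scan distance = 8870 / 0.072 = 123194.4 mm.
Scan time per layer = 123194.4 / 3190 = 38.6189 s.
Per-layer time: 38.6189 + 16.2 → 54.8189 s.
Build time = 2460 × 54.8189 = 134854.494 s = 37.46 hours.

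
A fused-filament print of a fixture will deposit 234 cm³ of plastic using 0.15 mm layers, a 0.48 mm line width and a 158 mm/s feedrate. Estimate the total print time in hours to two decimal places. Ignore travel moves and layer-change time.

5.71 hours

Extrusion cross-section: 0.15 × 0.48 → 0.072 mm².
Path length: 234000 mm³ / 0.072 mm² → 3250000 mm.
Extrusion time: 3250000 / 158 → 20569.6 s.
In the requested units: 20569.6 s = 5.71 hours.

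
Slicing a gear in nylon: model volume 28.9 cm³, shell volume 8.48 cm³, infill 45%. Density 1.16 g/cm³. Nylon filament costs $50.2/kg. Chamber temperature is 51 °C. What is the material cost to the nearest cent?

$1.03

Infill region = 28.9 − 8.48, so 20.42 cm³.
Deposited infill: 0.45 × 20.42 → 9.189 cm³.
Total printed volume = 8.48 + 9.189 = 17.669 cm³.
Mass = 17.669 × 1.16 = 20.49604 g.
At $50.2/kg: 20.49604/1000 × 50.2 = $1.03.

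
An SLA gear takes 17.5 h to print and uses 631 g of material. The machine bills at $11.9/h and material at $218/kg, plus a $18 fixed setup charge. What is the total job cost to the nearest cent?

$363.81

Machine-time cost = 11.9 × 17.5, so $208.25.
Material cost = 218 × 631/1000, so $137.558.
Adding setup: 208.25 + 137.558 + 18 → 363.808 ≈ $363.81.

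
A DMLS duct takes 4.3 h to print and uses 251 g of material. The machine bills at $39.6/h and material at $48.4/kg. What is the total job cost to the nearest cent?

$182.43

Machine-time cost: 39.6 × 4.3 → $170.28.
Material charge = 48.4 × 251/1000, so $12.1484.
Total = 170.28 + 12.1484 = 182.4284 ≈ $182.43.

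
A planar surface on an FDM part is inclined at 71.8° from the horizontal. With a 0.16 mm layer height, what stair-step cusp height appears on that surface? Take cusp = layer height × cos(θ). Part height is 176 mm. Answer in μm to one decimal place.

cos(71.8°) = 0.3123, so cusp = 0.16 × 0.3123 = 0.049968 mm → 50.0 μm.

50.0 μm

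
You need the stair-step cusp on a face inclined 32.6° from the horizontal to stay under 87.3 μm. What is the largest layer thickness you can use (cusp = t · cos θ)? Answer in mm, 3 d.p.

cos(32.6°) = 0.8425; t_max = 0.0873/0.8425 = 0.104 mm.

0.104 mm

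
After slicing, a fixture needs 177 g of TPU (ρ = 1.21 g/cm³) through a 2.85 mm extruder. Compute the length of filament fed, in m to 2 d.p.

22.93 m

Extruded volume: 177/1.21 = 146.281 cm³ (146281 mm³).
Filament cross-section = π × (2.85/2)² = 6.3794 mm².
L = V/A = 146281/6.3794 = 22930.21 mm → 22.93 m.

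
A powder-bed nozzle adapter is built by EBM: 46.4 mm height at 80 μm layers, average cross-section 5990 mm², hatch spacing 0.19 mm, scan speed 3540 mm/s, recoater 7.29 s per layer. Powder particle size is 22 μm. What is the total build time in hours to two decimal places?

Number of layers: 46.4 / 0.08 → 580 (rounded up).
Hatch length per layer: 5990 / 0.19 → 31526.3 mm.
Beam time per layer = 31526.3 / 3540, so 8.9057 s.
Per-layer time = 8.9057 + 7.29, so 16.1957 s.
Total: 580 × 16.1957 s = 9393.506 s → 2.61 hours.

2.61 hours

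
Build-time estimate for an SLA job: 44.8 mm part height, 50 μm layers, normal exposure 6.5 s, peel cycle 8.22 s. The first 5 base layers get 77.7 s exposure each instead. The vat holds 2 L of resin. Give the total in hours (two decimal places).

Layers = ⌈44.8/0.05⌉ = 896.
Base layers: 5 × (77.7 + 8.22) → 429.6 s.
Remaining layers: 891 × (6.5 + 8.22) → 13115.52 s.
Sum: 429.6 + 13115.52 = 13545.12 s → 3.76 hours.

3.76 hours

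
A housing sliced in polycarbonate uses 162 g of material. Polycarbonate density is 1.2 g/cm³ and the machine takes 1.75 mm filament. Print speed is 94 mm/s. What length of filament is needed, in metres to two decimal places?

56.13 m

Extruded volume: 162/1.2 = 135 cm³ (135000 mm³).
Cross-section of 1.75 mm filament: π·(1.75/2)² = 2.4053 mm².
L = V/A = 135000/2.4053 = 56126.05 mm → 56.13 m.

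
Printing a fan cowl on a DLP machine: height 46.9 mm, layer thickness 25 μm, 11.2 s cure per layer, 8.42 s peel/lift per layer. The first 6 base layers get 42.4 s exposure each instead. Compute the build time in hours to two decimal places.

Layer count = ceil(46.9 / 0.025) = 1876.
Bottom layers: 6 × (42.4 + 8.42) → 304.92 s.
Regular layers = 1870 × (11.2 + 8.42) = 36689.4 s.
Sum: 304.92 + 36689.4 = 36994.32 s → 10.28 hours.

10.28 hours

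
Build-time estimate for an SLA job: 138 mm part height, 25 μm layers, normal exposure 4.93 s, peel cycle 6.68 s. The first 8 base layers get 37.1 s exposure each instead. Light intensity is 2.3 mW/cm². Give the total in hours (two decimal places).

Number of layers: 138 / 0.025 → 5520 (rounded up).
Bottom layers = 8 × (37.1 + 6.68), so 350.24 s.
Normal layers = 5512 × (4.93 + 6.68) = 63994.32 s.
Total = 350.24 + 63994.32 = 64344.56 s = 17.87 hours.

17.87 hours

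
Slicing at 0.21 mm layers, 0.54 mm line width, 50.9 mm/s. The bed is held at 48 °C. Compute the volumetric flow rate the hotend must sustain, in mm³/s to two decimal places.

5.77

A = 0.21 × 0.54, so 0.1134 mm².
Q = v·A = 50.9 × 0.1134 = 5.77 mm³/s.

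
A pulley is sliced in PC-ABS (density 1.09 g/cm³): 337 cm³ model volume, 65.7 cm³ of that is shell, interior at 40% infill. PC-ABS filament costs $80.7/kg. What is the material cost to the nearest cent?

Infill region = 337 − 65.7, so 271.3 cm³.
Infill volume = 0.40 × 271.3, so 108.52 cm³.
Deposited volume = 65.7 + 108.52 = 174.22 cm³.
Mass = 174.22 × 1.09, so 189.8998 g.
Cost = 189.8998 g / 1000 × $80.7/kg = $15.32.

$15.32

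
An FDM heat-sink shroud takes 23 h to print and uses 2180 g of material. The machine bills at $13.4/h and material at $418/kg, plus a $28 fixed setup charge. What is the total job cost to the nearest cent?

Machine cost = 13.4 × 23 = $308.20.
Feedstock cost = 418 × 2180/1000 = $911.24.
Adding setup: 308.20 + 911.24 + 28 → $1247.44.

$1247.44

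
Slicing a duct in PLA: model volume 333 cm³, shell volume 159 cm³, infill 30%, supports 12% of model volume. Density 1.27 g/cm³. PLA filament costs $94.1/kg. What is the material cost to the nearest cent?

Infill region: 333 − 159 → 174 cm³.
Infill volume = 0.30 × 174 = 52.2 cm³.
Support = 0.12 × 333 = 39.96 cm³.
Total printed volume = 159 + 52.2 + 39.96, so 251.16 cm³.
Mass = 251.16 × 1.27 = 318.9732 g.
At $94.1/kg: 318.9732/1000 × 94.1 = $30.02.

$30.02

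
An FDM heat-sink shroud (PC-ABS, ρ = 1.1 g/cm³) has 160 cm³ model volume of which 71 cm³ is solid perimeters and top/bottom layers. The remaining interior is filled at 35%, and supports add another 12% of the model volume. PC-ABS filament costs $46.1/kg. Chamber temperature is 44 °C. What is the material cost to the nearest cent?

Interior volume = 160 − 71 = 89 cm³.
Infill deposited: 0.35 × 89 → 31.15 cm³.
Support: 0.12 × 160 → 19.2 cm³.
Total printed volume = 71 + 31.15 + 19.2, so 121.35 cm³.
Mass: 121.35 × 1.1 → 133.485 g.
Cost = 133.485 g / 1000 × $46.1/kg = $6.15.

$6.15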